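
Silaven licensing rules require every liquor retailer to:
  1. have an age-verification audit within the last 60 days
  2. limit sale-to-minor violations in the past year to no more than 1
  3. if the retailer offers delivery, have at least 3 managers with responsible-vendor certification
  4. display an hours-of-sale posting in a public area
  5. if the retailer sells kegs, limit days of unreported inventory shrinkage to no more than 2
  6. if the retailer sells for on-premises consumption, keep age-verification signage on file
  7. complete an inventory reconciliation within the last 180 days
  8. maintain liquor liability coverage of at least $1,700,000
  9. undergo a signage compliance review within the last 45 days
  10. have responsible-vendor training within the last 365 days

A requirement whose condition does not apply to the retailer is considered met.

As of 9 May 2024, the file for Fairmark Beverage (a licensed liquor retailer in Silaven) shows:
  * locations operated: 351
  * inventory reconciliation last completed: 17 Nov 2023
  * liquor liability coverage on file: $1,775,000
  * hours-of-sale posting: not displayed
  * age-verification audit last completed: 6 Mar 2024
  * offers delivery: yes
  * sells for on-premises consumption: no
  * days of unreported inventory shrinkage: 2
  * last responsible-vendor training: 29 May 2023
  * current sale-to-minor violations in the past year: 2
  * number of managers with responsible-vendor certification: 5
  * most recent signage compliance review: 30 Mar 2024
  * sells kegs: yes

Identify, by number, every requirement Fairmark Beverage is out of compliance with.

1, 2, 4

1. age-verification audit 64 days ago vs limit 60 → not met
2. sale-to-minor violations in the past year 2 > 1 → not met
3. condition 'offers delivery' holds; managers with responsible-vendor certification 5 ≥ 3 → met
4. hours-of-sale posting absent → not met
5. condition 'sells kegs' holds; days of unreported inventory shrinkage 2 ≤ 2 → met
6. condition 'sells for on-premises consumption' does not hold → requirement n/a → met
7. inventory reconciliation 174 days ago vs limit 180 → met
8. liquor liability coverage $1,775,000 ≥ $1,700,000 → met
9. signage compliance review 40 days ago vs limit 45 → met
10. responsible-vendor training 346 days ago vs limit 365 → met
Not met: 1, 2, 4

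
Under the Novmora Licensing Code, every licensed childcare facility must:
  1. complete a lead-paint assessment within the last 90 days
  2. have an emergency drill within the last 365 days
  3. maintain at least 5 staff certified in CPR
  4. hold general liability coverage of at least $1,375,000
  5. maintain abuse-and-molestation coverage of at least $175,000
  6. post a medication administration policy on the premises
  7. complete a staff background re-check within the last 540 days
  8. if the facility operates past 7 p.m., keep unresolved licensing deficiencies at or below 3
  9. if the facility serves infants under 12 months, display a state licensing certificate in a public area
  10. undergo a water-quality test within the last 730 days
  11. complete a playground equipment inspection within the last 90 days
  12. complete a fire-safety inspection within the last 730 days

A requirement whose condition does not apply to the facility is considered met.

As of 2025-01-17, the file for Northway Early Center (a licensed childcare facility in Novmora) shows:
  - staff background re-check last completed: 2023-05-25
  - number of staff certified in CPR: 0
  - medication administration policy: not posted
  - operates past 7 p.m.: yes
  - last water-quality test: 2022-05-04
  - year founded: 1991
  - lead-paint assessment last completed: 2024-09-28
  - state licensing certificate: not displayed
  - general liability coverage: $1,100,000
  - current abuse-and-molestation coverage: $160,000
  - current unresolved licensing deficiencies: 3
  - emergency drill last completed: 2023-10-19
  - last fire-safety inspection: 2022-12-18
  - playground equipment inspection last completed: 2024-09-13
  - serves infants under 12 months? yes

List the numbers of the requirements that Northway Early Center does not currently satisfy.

1. lead-paint assessment 111 days ago vs limit 90 → not met
2. emergency drill 456 days ago vs limit 365 → not met
3. staff certified in CPR 0 < 5 → not met
4. general liability coverage $1,100,000 < $1,375,000 → not met
5. abuse-and-molestation coverage $160,000 < $175,000 → not met
6. medication administration policy absent → not met
7. staff background re-check 603 days ago vs limit 540 → not met
8. condition 'operates past 7 p.m.' holds; unresolved licensing deficiencies 3 ≤ 3 → met
9. condition 'serves infants under 12 months' holds; state licensing certificate absent → not met
10. water-quality test 989 days ago vs limit 730 → not met
11. playground equipment inspection 126 days ago vs limit 90 → not met
12. fire-safety inspection 761 days ago vs limit 730 → not met
Not met: 1, 2, 3, 4, 5, 6, 7, 9, 10, 11, 12

1, 2, 3, 4, 5, 6, 7, 9, 10, 11, 12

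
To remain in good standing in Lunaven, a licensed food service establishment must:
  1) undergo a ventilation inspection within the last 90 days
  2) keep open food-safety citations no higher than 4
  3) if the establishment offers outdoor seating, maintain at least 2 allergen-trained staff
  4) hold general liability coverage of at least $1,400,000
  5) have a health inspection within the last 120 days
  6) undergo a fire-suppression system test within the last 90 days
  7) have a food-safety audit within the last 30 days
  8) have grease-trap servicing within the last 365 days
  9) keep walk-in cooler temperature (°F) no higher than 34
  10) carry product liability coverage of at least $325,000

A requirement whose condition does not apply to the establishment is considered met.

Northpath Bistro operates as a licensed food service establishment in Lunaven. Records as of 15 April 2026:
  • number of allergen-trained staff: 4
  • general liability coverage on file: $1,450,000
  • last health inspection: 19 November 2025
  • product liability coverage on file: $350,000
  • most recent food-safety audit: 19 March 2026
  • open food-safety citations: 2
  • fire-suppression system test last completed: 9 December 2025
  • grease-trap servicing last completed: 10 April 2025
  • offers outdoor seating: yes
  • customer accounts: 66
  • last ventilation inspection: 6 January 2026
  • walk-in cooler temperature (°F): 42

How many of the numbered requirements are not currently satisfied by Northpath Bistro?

5

1. ventilation inspection 99 days ago vs limit 90 → not met
2. open food-safety citations 2 ≤ 4 → met
3. condition 'offers outdoor seating' holds; allergen-trained staff 4 ≥ 2 → met
4. general liability coverage $1,450,000 ≥ $1,400,000 → met
5. health inspection 147 days ago vs limit 120 → not met
6. fire-suppression system test 127 days ago vs limit 90 → not met
7. food-safety audit 27 days ago vs limit 30 → met
8. grease-trap servicing 370 days ago vs limit 365 → not met
9. walk-in cooler temperature (°F) 42 > 34 → not met
10. product liability coverage $350,000 ≥ $325,000 → met
Not met: 5 of 10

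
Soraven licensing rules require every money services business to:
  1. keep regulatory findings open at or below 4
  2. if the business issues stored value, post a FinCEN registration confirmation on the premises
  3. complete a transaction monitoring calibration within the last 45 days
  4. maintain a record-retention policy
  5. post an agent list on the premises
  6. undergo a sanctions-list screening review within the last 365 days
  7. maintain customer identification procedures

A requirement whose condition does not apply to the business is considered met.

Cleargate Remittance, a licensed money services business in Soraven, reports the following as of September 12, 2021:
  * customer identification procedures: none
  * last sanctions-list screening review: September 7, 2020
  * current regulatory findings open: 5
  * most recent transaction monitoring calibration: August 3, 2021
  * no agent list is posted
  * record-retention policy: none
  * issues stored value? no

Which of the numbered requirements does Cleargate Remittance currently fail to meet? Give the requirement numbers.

1, 4, 5, 6, 7

1. regulatory findings open 5 > 4 → not met
2. condition 'issues stored value' does not hold → requirement n/a → met
3. transaction monitoring calibration 40 days ago vs limit 45 → met
4. record-retention policy absent → not met
5. agent list absent → not met
6. sanctions-list screening review 370 days ago vs limit 365 → not met
7. customer identification procedures absent → not met
Not met: 1, 4, 5, 6, 7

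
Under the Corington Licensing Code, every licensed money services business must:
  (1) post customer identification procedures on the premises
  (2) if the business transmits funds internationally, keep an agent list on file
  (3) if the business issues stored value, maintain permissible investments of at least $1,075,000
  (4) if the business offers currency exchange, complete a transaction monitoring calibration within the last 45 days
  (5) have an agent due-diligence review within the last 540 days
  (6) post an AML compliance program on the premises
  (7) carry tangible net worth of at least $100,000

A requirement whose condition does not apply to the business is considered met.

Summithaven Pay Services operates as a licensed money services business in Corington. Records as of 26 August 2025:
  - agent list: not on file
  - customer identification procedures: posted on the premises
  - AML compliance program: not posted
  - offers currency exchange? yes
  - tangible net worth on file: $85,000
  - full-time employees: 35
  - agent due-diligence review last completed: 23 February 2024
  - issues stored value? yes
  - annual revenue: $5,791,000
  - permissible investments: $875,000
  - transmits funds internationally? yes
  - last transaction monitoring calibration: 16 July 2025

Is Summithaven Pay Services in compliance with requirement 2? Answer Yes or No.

2. condition 'transmits funds internationally' holds; agent list absent → not met

No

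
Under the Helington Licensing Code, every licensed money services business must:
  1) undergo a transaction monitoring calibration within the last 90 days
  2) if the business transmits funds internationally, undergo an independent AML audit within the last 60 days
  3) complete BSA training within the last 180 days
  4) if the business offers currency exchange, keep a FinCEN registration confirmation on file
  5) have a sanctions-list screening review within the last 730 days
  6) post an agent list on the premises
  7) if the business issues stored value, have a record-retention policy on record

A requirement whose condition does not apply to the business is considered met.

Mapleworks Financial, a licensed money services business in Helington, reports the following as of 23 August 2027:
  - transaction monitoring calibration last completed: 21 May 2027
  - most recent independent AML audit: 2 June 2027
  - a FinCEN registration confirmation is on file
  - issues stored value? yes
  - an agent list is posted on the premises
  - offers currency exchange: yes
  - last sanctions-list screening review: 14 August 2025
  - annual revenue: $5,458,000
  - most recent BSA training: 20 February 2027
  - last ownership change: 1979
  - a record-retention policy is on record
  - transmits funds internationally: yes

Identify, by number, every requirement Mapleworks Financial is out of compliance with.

1. transaction monitoring calibration 94 days ago vs limit 90 → not met
2. condition 'transmits funds internationally' holds; independent AML audit 82 days ago vs limit 60 → not met
3. BSA training 184 days ago vs limit 180 → not met
4. condition 'offers currency exchange' holds; FinCEN registration confirmation present → met
5. sanctions-list screening review 739 days ago vs limit 730 → not met
6. agent list present → met
7. condition 'issues stored value' holds; record-retention policy present → met
Not met: 1, 2, 3, 5

1, 2, 3, 5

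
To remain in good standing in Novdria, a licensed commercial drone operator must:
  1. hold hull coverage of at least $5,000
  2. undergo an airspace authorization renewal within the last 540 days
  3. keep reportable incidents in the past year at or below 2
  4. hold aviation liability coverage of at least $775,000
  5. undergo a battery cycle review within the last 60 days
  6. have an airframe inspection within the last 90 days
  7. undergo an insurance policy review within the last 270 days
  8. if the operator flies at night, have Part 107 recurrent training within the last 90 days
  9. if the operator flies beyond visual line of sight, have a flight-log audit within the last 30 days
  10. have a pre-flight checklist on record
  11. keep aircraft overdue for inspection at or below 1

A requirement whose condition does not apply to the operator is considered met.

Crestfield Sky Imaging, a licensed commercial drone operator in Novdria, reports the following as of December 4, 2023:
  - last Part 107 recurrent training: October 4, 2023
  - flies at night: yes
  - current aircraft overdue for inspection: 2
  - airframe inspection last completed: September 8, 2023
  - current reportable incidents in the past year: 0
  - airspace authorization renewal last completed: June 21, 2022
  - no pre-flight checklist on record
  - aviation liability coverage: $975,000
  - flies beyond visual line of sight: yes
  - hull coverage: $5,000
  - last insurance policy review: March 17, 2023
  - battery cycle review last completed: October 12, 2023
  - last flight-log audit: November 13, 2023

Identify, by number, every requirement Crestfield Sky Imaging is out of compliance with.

10, 11

1. hull coverage $5,000 ≥ $5,000 → met
2. airspace authorization renewal 531 days ago vs limit 540 → met
3. reportable incidents in the past year 0 ≤ 2 → met
4. aviation liability coverage $975,000 ≥ $775,000 → met
5. battery cycle review 53 days ago vs limit 60 → met
6. airframe inspection 87 days ago vs limit 90 → met
7. insurance policy review 262 days ago vs limit 270 → met
8. condition 'flies at night' holds; Part 107 recurrent training 61 days ago vs limit 90 → met
9. condition 'flies beyond visual line of sight' holds; flight-log audit 21 days ago vs limit 30 → met
10. pre-flight checklist absent → not met
11. aircraft overdue for inspection 2 > 1 → not met
Not met: 10, 11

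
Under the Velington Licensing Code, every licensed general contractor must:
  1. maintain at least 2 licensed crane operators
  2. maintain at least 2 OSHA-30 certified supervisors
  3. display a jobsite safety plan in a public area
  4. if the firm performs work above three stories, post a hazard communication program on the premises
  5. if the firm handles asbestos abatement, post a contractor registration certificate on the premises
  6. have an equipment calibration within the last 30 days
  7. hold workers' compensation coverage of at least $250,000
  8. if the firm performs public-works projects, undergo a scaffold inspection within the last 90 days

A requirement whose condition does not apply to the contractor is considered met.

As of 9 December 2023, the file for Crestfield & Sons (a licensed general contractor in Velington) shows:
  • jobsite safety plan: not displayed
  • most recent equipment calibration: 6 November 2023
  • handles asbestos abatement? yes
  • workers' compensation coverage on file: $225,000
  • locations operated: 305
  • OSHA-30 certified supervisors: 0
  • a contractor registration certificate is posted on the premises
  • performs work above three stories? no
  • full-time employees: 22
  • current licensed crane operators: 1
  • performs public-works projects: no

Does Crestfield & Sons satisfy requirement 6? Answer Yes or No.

6. equipment calibration 33 days ago vs limit 30 → not met

No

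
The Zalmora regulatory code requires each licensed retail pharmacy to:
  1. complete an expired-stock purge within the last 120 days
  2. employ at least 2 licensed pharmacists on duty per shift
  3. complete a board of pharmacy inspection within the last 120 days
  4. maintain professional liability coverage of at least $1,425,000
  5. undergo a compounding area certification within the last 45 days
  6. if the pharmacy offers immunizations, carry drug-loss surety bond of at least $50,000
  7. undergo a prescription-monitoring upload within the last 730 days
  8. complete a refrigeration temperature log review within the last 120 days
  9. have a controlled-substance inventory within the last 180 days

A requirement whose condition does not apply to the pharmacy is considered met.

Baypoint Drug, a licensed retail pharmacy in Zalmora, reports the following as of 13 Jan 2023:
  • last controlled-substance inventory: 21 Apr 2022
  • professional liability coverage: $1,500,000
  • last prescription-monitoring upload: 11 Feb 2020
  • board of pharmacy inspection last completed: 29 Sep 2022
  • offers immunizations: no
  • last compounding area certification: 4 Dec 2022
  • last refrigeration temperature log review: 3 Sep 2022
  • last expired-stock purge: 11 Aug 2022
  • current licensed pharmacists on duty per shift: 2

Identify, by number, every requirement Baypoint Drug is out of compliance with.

1. expired-stock purge 155 days ago vs limit 120 → not met
2. licensed pharmacists on duty per shift 2 ≥ 2 → met
3. board of pharmacy inspection 106 days ago vs limit 120 → met
4. professional liability coverage $1,500,000 ≥ $1,425,000 → met
5. compounding area certification 40 days ago vs limit 45 → met
6. condition 'offers immunizations' does not hold → requirement n/a → met
7. prescription-monitoring upload 1067 days ago vs limit 730 → not met
8. refrigeration temperature log review 132 days ago vs limit 120 → not met
9. controlled-substance inventory 267 days ago vs limit 180 → not met
Not met: 1, 7, 8, 9

1, 7, 8, 9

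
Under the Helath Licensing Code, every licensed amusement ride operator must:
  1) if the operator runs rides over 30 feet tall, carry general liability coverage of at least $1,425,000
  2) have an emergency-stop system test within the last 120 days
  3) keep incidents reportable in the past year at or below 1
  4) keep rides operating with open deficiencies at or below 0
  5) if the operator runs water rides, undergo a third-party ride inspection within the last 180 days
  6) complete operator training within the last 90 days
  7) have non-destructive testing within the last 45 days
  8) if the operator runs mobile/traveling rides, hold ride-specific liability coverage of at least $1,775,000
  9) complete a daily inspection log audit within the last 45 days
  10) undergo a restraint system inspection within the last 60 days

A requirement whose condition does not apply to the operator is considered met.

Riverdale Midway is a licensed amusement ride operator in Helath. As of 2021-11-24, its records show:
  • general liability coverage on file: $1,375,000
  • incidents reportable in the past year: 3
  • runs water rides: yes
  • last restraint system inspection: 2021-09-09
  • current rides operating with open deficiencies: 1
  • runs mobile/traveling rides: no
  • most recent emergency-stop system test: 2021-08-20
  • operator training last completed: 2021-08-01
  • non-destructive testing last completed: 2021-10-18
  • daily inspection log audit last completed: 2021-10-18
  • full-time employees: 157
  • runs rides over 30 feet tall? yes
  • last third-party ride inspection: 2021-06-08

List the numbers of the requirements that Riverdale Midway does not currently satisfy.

1, 3, 4, 6, 10

1. condition 'runs rides over 30 feet tall' holds; general liability coverage $1,375,000 < $1,425,000 → not met
2. emergency-stop system test 96 days ago vs limit 120 → met
3. incidents reportable in the past year 3 > 1 → not met
4. rides operating with open deficiencies 1 > 0 → not met
5. condition 'runs water rides' holds; third-party ride inspection 169 days ago vs limit 180 → met
6. operator training 115 days ago vs limit 90 → not met
7. non-destructive testing 37 days ago vs limit 45 → met
8. condition 'runs mobile/traveling rides' does not hold → requirement n/a → met
9. daily inspection log audit 37 days ago vs limit 45 → met
10. restraint system inspection 76 days ago vs limit 60 → not met
Not met: 1, 3, 4, 6, 10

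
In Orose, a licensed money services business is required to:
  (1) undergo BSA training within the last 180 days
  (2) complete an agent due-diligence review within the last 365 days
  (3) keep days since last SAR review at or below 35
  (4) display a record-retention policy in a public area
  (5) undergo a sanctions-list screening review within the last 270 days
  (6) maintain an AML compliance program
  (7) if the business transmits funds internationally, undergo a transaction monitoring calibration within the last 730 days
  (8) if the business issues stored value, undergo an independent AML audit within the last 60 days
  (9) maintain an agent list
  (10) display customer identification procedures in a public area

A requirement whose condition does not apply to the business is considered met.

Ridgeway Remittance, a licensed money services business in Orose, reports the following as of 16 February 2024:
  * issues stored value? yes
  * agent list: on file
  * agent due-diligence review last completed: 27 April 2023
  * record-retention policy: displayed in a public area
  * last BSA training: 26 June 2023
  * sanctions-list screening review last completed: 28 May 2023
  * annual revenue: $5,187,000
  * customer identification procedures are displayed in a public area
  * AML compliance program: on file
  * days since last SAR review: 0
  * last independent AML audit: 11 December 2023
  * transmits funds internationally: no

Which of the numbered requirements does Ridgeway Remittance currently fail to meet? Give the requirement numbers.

1. BSA training 235 days ago vs limit 180 → not met
2. agent due-diligence review 295 days ago vs limit 365 → met
3. days since last SAR review 0 ≤ 35 → met
4. record-retention policy present → met
5. sanctions-list screening review 264 days ago vs limit 270 → met
6. AML compliance program present → met
7. condition 'transmits funds internationally' does not hold → requirement n/a → met
8. condition 'issues stored value' holds; independent AML audit 67 days ago vs limit 60 → not met
9. agent list present → met
10. customer identification procedures present → met
Not met: 1, 8

1, 8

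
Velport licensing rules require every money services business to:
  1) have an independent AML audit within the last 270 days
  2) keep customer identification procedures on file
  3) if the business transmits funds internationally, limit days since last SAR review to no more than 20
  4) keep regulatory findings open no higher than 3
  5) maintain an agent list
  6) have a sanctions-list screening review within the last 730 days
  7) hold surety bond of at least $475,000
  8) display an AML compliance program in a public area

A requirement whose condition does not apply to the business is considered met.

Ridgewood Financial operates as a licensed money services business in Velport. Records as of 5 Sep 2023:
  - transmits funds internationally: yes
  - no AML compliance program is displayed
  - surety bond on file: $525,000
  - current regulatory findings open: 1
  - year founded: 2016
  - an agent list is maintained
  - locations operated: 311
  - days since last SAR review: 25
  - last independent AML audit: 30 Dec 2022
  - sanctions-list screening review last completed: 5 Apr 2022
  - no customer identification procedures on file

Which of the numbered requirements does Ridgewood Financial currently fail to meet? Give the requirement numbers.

2, 3, 8

1. independent AML audit 249 days ago vs limit 270 → met
2. customer identification procedures absent → not met
3. condition 'transmits funds internationally' holds; days since last SAR review 25 > 20 → not met
4. regulatory findings open 1 ≤ 3 → met
5. agent list present → met
6. sanctions-list screening review 518 days ago vs limit 730 → met
7. surety bond $525,000 ≥ $475,000 → met
8. AML compliance program absent → not met
Not met: 2, 3, 8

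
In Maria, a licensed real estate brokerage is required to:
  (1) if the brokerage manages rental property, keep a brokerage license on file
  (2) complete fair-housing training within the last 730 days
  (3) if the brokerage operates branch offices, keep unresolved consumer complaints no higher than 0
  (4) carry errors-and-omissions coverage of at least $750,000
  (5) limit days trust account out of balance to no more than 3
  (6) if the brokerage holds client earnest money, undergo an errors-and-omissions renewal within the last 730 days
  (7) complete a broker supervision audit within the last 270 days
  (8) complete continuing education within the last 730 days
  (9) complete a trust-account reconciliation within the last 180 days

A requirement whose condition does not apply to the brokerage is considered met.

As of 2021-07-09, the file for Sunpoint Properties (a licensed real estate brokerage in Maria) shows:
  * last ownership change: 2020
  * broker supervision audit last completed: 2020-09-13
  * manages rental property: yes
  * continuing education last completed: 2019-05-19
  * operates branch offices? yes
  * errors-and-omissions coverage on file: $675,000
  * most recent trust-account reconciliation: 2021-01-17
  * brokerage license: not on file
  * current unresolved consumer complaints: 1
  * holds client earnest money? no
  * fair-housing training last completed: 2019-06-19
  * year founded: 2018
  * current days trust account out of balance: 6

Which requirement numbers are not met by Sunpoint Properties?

1. condition 'manages rental property' holds; brokerage license absent → not met
2. fair-housing training 751 days ago vs limit 730 → not met
3. condition 'operates branch offices' holds; unresolved consumer complaints 1 > 0 → not met
4. errors-and-omissions coverage $675,000 < $750,000 → not met
5. days trust account out of balance 6 > 3 → not met
6. condition 'holds client earnest money' does not hold → requirement n/a → met
7. broker supervision audit 299 days ago vs limit 270 → not met
8. continuing education 782 days ago vs limit 730 → not met
9. trust-account reconciliation 173 days ago vs limit 180 → met
Not met: 1, 2, 3, 4, 5, 7, 8

1, 2, 3, 4, 5, 7, 8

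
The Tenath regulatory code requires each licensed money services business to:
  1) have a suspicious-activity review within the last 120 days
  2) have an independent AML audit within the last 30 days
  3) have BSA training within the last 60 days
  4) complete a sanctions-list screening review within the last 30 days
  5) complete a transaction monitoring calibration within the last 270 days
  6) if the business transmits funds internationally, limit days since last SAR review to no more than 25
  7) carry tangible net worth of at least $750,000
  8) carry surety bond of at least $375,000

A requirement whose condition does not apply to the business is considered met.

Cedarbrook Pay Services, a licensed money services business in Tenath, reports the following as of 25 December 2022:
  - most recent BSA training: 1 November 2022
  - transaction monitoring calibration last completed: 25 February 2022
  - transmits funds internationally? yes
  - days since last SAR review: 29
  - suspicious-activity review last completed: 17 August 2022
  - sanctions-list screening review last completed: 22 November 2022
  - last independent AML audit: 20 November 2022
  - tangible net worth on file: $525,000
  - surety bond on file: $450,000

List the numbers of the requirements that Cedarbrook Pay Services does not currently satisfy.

1, 2, 4, 5, 6, 7

1. suspicious-activity review 130 days ago vs limit 120 → not met
2. independent AML audit 35 days ago vs limit 30 → not met
3. BSA training 54 days ago vs limit 60 → met
4. sanctions-list screening review 33 days ago vs limit 30 → not met
5. transaction monitoring calibration 303 days ago vs limit 270 → not met
6. condition 'transmits funds internationally' holds; days since last SAR review 29 > 25 → not met
7. tangible net worth $525,000 < $750,000 → not met
8. surety bond $450,000 ≥ $375,000 → met
Not met: 1, 2, 4, 5, 6, 7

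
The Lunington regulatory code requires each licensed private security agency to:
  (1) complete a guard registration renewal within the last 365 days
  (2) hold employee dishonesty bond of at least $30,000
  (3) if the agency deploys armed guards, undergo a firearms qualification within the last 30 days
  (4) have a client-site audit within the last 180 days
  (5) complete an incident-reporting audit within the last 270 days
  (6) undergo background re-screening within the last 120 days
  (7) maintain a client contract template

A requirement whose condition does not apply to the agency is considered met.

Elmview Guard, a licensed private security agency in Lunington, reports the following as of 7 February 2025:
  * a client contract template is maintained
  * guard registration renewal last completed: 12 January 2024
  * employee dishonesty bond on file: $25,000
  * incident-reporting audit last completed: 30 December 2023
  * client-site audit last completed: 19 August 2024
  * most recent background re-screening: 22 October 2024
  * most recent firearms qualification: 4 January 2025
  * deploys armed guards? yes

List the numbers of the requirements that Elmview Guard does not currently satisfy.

1, 2, 3, 5

1. guard registration renewal 392 days ago vs limit 365 → not met
2. employee dishonesty bond $25,000 < $30,000 → not met
3. condition 'deploys armed guards' holds; firearms qualification 34 days ago vs limit 30 → not met
4. client-site audit 172 days ago vs limit 180 → met
5. incident-reporting audit 405 days ago vs limit 270 → not met
6. background re-screening 108 days ago vs limit 120 → met
7. client contract template present → met
Not met: 1, 2, 3, 5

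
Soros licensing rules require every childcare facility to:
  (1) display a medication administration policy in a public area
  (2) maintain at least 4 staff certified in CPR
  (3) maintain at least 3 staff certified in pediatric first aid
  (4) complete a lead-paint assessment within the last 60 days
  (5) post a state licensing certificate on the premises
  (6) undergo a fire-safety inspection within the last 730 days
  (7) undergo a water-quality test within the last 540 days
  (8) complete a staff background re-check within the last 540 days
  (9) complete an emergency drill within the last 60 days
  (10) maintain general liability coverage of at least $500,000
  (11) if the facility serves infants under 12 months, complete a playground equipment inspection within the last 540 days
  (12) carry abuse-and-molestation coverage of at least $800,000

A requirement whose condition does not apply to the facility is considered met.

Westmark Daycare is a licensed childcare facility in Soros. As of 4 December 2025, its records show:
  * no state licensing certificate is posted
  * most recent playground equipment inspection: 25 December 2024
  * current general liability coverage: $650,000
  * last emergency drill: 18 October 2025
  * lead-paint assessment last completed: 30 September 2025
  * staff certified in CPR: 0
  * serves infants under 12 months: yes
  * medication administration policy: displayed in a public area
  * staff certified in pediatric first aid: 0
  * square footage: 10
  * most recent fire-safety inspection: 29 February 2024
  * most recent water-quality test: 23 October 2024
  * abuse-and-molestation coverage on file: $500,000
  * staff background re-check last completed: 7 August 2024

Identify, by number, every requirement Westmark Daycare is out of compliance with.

2, 3, 4, 5, 12

1. medication administration policy present → met
2. staff certified in CPR 0 < 4 → not met
3. staff certified in pediatric first aid 0 < 3 → not met
4. lead-paint assessment 65 days ago vs limit 60 → not met
5. state licensing certificate absent → not met
6. fire-safety inspection 644 days ago vs limit 730 → met
7. water-quality test 407 days ago vs limit 540 → met
8. staff background re-check 484 days ago vs limit 540 → met
9. emergency drill 47 days ago vs limit 60 → met
10. general liability coverage $650,000 ≥ $500,000 → met
11. condition 'serves infants under 12 months' holds; playground equipment inspection 344 days ago vs limit 540 → met
12. abuse-and-molestation coverage $500,000 < $800,000 → not met
Not met: 2, 3, 4, 5, 12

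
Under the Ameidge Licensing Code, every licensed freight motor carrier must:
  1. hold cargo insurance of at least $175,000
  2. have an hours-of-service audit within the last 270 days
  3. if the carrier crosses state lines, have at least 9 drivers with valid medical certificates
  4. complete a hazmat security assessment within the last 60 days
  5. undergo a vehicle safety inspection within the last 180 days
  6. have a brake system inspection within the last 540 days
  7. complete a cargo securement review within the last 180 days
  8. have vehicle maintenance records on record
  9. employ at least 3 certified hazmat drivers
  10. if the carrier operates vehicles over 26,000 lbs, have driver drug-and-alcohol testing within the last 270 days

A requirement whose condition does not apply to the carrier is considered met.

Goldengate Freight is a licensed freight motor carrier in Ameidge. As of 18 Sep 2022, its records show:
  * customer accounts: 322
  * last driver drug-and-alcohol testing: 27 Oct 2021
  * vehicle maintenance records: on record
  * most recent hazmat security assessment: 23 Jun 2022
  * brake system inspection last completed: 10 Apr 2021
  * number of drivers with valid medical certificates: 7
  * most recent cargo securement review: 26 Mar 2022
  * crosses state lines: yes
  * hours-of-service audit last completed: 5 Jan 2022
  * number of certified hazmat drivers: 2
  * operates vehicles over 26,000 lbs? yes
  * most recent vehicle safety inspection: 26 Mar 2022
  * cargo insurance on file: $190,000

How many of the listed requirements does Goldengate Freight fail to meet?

1. cargo insurance $190,000 ≥ $175,000 → met
2. hours-of-service audit 256 days ago vs limit 270 → met
3. condition 'crosses state lines' holds; drivers with valid medical certificates 7 < 9 → not met
4. hazmat security assessment 87 days ago vs limit 60 → not met
5. vehicle safety inspection 176 days ago vs limit 180 → met
6. brake system inspection 526 days ago vs limit 540 → met
7. cargo securement review 176 days ago vs limit 180 → met
8. vehicle maintenance records present → met
9. certified hazmat drivers 2 < 3 → not met
10. condition 'operates vehicles over 26,000 lbs' holds; driver drug-and-alcohol testing 326 days ago vs limit 270 → not met
Not met: 4 of 10

4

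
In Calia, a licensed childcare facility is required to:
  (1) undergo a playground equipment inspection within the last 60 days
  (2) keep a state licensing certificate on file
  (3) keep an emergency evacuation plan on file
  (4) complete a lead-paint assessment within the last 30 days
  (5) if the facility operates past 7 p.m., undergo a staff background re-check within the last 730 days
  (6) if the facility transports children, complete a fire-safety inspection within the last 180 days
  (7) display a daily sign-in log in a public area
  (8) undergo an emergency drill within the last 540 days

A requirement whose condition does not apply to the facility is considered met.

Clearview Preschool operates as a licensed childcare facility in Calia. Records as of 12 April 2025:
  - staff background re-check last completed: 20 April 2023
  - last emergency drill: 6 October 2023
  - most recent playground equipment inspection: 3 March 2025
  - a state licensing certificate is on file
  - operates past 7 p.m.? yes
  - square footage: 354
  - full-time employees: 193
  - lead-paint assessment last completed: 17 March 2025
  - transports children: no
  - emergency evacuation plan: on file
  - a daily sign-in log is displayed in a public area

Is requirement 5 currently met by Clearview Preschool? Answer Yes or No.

5. condition 'operates past 7 p.m.' holds; staff background re-check 723 days ago vs limit 730 → met

Yes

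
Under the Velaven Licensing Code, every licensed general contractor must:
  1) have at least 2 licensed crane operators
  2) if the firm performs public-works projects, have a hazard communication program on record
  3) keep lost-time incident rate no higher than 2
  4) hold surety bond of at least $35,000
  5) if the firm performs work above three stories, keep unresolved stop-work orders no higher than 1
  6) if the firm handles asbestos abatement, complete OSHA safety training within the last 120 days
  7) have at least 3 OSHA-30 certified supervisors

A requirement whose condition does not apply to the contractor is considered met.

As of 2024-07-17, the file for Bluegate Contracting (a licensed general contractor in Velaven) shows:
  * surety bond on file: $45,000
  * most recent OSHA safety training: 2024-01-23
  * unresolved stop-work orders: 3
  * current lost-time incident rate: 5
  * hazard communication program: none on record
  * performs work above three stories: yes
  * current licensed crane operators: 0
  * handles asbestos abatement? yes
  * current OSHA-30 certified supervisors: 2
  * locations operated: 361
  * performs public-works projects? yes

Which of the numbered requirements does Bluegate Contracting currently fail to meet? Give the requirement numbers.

1, 2, 3, 5, 6, 7

1. licensed crane operators 0 < 2 → not met
2. condition 'performs public-works projects' holds; hazard communication program absent → not met
3. lost-time incident rate 5 > 2 → not met
4. surety bond $45,000 ≥ $35,000 → met
5. condition 'performs work above three stories' holds; unresolved stop-work orders 3 > 1 → not met
6. condition 'handles asbestos abatement' holds; OSHA safety training 176 days ago vs limit 120 → not met
7. OSHA-30 certified supervisors 2 < 3 → not met
Not met: 1, 2, 3, 5, 6, 7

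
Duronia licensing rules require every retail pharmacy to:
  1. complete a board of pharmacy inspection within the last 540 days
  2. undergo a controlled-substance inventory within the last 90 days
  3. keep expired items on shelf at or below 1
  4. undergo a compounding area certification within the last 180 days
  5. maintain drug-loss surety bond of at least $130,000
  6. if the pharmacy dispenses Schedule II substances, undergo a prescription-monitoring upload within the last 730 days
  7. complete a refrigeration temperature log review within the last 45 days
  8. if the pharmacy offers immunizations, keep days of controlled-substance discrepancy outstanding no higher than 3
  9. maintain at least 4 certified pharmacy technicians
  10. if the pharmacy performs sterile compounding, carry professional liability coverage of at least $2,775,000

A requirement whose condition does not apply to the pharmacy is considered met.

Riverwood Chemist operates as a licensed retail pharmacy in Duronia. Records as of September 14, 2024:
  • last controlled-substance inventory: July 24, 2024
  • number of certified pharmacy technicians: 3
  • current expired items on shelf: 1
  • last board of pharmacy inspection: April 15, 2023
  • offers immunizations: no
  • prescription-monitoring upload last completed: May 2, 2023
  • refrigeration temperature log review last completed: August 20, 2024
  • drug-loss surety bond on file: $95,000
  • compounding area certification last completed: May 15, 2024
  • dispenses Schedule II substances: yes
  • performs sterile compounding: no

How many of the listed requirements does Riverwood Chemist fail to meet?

2

1. board of pharmacy inspection 518 days ago vs limit 540 → met
2. controlled-substance inventory 52 days ago vs limit 90 → met
3. expired items on shelf 1 ≤ 1 → met
4. compounding area certification 122 days ago vs limit 180 → met
5. drug-loss surety bond $95,000 < $130,000 → not met
6. condition 'dispenses Schedule II substances' holds; prescription-monitoring upload 501 days ago vs limit 730 → met
7. refrigeration temperature log review 25 days ago vs limit 45 → met
8. condition 'offers immunizations' does not hold → requirement n/a → met
9. certified pharmacy technicians 3 < 4 → not met
10. condition 'performs sterile compounding' does not hold → requirement n/a → met
Not met: 2 of 10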